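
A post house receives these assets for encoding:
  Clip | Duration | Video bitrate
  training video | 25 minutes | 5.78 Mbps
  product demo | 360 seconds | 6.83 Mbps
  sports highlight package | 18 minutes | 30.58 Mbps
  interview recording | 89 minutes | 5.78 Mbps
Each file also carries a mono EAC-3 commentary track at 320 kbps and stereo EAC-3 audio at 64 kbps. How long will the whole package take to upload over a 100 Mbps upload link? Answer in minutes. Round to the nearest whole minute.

13 minutes

Audio total: 320 + 64 = 384 kbps = 0.384 Mbps.
training video: 6.164 Mbps × 1500 s = 9246.0 Mb
product demo: 7.214 Mbps × 360 s = 2597.0 Mb
sports highlight package: 30.964 Mbps × 1080 s = 33441.1 Mb
interview recording: 6.164 Mbps × 5340 s = 32915.8 Mb
Total: 78199.9 Mb = 9775.0 MB.
At 100 Mbps: 78199.9 / 100 = 782 s ≈ 13 minutes.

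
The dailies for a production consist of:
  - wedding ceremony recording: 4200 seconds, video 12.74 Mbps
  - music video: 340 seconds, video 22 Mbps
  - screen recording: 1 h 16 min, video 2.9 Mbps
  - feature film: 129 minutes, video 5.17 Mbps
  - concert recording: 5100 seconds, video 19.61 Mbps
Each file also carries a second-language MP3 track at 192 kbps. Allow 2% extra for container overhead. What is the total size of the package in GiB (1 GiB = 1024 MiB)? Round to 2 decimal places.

25.94 GiB

Audio: 192 kbps = 0.192 Mbps.
wedding ceremony recording: 12.932 Mbps × 4200 s × 1.02 = 55400.7 Mb
music video: 22.192 Mbps × 340 s × 1.02 = 7696.2 Mb
screen recording: 3.092 Mbps × 4560 s × 1.02 = 14381.5 Mb
feature film: 5.362 Mbps × 7740 s × 1.02 = 42331.9 Mb
concert recording: 19.802 Mbps × 5100 s × 1.02 = 103010.0 Mb
Total: 222820.3 Mb = 27852.5 MB.
= 25.94 GiB.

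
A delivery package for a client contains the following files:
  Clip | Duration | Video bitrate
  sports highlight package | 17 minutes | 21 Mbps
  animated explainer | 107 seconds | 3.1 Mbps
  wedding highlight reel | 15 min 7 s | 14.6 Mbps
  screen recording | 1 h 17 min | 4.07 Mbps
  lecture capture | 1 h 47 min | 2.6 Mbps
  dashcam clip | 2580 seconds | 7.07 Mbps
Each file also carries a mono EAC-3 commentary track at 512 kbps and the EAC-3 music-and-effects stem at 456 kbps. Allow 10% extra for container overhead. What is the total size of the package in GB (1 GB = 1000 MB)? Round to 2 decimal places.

Audio total: 512 + 456 = 968 kbps = 0.968 Mbps.
sports highlight package: 21.968 Mbps × 1020 s × 1.10 = 24648.1 Mb
animated explainer: 4.068 Mbps × 107 s × 1.10 = 478.8 Mb
wedding highlight reel: 15.568 Mbps × 907 s × 1.10 = 15532.2 Mb
screen recording: 5.038 Mbps × 4620 s × 1.10 = 25603.1 Mb
lecture capture: 3.568 Mbps × 6420 s × 1.10 = 25197.2 Mb
dashcam clip: 8.038 Mbps × 2580 s × 1.10 = 22811.8 Mb
Total: 114271.3 Mb = 14283.9 MB.
= 14.28 GB.

14.28 GB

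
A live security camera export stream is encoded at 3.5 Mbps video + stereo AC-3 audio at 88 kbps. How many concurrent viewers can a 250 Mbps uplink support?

69

Audio: 88 kbps = 0.088 Mbps.
Per-viewer media rate: 3.588 Mbps.
250 Mbps = 250.0 Mbps; 250.0 / 3.588 = 69.68 → 69 viewers.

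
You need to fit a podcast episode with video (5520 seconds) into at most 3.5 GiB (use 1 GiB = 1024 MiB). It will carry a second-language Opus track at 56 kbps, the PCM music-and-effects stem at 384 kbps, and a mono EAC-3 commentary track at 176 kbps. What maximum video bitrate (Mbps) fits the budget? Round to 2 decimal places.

Budget: 3.5 GiB = 30064.8 Mb.
Total bitrate budget: 30064.8 Mb / 5520 s = 5.447 Mbps.
Audio total: 56 + 384 + 176 = 616 kbps = 0.616 Mbps.
Video: 5.447 − 0.616 = 4.831 Mbps.

4.83 Mbps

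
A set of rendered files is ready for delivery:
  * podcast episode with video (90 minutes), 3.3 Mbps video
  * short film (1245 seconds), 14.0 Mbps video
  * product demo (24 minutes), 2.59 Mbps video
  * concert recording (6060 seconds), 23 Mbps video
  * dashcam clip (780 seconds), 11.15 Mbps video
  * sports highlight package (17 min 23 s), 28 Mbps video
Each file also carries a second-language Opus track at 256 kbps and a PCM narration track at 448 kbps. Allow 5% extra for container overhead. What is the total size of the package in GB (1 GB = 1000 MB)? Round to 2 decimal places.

29.86 GB

Audio total: 256 + 448 = 704 kbps = 0.704 Mbps.
podcast episode with video: 4.004 Mbps × 5400 s × 1.05 = 22702.7 Mb
short film: 14.704 Mbps × 1245 s × 1.05 = 19221.8 Mb
product demo: 3.294 Mbps × 1440 s × 1.05 = 4980.5 Mb
concert recording: 23.704 Mbps × 6060 s × 1.05 = 150828.6 Mb
dashcam clip: 11.854 Mbps × 780 s × 1.05 = 9708.4 Mb
sports highlight package: 28.704 Mbps × 1043 s × 1.05 = 31435.2 Mb
Total: 238877.2 Mb = 29859.6 MB.
= 29.86 GB.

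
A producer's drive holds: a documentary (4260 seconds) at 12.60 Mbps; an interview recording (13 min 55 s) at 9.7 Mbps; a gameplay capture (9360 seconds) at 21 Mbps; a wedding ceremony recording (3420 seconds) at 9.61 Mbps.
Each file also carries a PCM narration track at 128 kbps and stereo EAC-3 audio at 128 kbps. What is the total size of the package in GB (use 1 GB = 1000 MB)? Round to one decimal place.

Audio total: 128 + 128 = 256 kbps = 0.256 Mbps.
documentary: 12.856 Mbps × 4260 s = 54766.6 Mb
interview recording: 9.956 Mbps × 835 s = 8313.3 Mb
gameplay capture: 21.256 Mbps × 9360 s = 198956.2 Mb
wedding ceremony recording: 9.866 Mbps × 3420 s = 33741.7 Mb
Total: 295777.7 Mb = 36972.2 MB.
= 36.97 GB.

37.0 GB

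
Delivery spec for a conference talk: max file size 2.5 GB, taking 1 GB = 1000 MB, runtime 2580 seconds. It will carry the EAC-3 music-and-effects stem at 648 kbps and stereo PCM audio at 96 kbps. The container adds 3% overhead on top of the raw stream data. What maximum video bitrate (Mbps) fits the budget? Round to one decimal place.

6.8 Mbps

Budget: 2.5 GB = 20000.0 Mb.
Stream payload after overhead: 20000.0 / 1.03 = 19417.5 Mb.
Total bitrate budget: 19417.5 Mb / 2580 s = 7.526 Mbps.
Audio total: 648 + 96 = 744 kbps = 0.744 Mbps.
Video: 7.526 − 0.744 = 6.782 Mbps.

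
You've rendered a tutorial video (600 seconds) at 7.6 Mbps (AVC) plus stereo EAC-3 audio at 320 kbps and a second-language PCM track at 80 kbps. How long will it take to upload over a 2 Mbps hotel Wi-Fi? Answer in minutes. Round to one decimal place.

Audio total: 320 + 80 = 400 kbps = 0.400 Mbps.
Total bitrate: 8.000 Mbps.
File: 8.000 Mbps × 600 s = 4800.0 Mb.
At 2 Mbps: 4800.0 / 2 = 2400.0 s ≈ 40 minutes.

40.0 minutes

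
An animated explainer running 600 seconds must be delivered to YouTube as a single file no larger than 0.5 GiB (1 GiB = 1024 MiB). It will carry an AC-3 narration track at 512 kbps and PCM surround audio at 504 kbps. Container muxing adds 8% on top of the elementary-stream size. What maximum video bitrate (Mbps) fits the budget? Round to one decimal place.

Budget: 0.5 GiB = 4295.0 Mb.
Stream payload after overhead: 4295.0 / 1.08 = 3976.8 Mb.
Total bitrate budget: 3976.8 Mb / 600 s = 6.628 Mbps.
Audio total: 512 + 504 = 1016 kbps = 1.016 Mbps.
Video: 6.628 − 1.016 = 5.612 Mbps.

5.6 Mbps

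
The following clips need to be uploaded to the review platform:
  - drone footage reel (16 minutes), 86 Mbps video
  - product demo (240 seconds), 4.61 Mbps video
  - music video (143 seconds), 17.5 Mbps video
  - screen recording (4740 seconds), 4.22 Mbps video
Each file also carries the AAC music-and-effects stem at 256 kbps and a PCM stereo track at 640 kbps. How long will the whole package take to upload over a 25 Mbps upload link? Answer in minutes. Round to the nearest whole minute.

Audio total: 256 + 640 = 896 kbps = 0.896 Mbps.
drone footage reel: 86.896 Mbps × 960 s = 83420.2 Mb
product demo: 5.506 Mbps × 240 s = 1321.4 Mb
music video: 18.396 Mbps × 143 s = 2630.6 Mb
screen recording: 5.116 Mbps × 4740 s = 24249.8 Mb
Total: 111622.1 Mb = 13952.8 MB.
At 25 Mbps: 111622.1 / 25 = 4465 s ≈ 74.4 minutes.

74 minutes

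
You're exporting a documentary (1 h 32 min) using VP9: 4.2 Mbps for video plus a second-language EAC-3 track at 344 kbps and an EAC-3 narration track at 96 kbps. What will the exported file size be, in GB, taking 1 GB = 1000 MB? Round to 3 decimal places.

3.202 GB

1 h 32 min = 92 min = 5520 s
Audio total: 344 + 96 = 440 kbps = 0.440 Mbps.
Total bitrate: 4.2 + 0.440 = 4.640 Mbps.
Stream data: 4.640 Mbps × 5520 s = 25612.8 Mb.
25,613 Mb ÷ 8 = 3,202 MB → 3.202 GB.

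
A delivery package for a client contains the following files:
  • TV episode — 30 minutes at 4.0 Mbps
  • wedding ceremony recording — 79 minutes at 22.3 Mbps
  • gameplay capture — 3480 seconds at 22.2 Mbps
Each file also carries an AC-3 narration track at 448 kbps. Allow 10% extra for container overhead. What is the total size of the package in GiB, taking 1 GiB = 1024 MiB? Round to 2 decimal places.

24.93 GiB

Audio: 448 kbps = 0.448 Mbps.
TV episode: 4.448 Mbps × 1800 s × 1.10 = 8807.0 Mb
wedding ceremony recording: 22.748 Mbps × 4740 s × 1.10 = 118608.1 Mb
gameplay capture: 22.648 Mbps × 3480 s × 1.10 = 86696.5 Mb
Total: 214111.7 Mb = 26764.0 MB.
= 24.93 GiB.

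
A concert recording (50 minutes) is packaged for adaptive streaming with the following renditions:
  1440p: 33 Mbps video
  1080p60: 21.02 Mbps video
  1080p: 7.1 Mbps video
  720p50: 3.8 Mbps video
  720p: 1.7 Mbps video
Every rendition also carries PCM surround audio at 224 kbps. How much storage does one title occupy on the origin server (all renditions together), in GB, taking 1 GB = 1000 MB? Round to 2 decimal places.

50 min = 3000 s
Audio: 224 kbps = 0.224 Mbps.
Sum of rendition bitrates: (33+0.224) + (21.02+0.224) + (7.1+0.224) + (3.8+0.224) + (1.7+0.224) = 67.740 Mbps.
× 3000 s = 203,220 Mb = 25,402 MB = 25.40 GB.

25.40 GB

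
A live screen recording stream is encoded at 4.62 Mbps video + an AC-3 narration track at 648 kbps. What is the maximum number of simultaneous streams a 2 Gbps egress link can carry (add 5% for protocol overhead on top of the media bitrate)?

361

Audio: 648 kbps = 0.648 Mbps.
Per-viewer media rate: 5.268 Mbps.
On the wire with 5% overhead: 5.531 Mbps.
2 Gbps = 2,000 Mbps; 2,000 / 5.531 = 361.57 → 361 viewers.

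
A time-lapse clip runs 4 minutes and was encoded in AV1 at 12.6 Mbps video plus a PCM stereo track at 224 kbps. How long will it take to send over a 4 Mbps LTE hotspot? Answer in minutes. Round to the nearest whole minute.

13 minutes

4 min = 240 s
Audio: 224 kbps = 0.224 Mbps.
Total bitrate: 12.824 Mbps.
File: 12.824 Mbps × 240 s = 3077.8 Mb.
At 4 Mbps: 3077.8 / 4 = 769.4 s ≈ 12.8 minutes.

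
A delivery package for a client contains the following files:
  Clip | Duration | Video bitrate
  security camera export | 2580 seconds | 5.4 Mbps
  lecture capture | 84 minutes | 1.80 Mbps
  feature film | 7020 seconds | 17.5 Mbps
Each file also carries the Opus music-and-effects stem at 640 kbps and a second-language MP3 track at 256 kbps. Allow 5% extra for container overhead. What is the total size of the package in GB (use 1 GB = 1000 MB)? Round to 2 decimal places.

Audio total: 640 + 256 = 896 kbps = 0.896 Mbps.
security camera export: 6.296 Mbps × 2580 s × 1.05 = 17055.9 Mb
lecture capture: 2.696 Mbps × 5040 s × 1.05 = 14267.2 Mb
feature film: 18.396 Mbps × 7020 s × 1.05 = 135596.9 Mb
Total: 166920.0 Mb = 20865.0 MB.
= 20.87 GB.

20.87 GB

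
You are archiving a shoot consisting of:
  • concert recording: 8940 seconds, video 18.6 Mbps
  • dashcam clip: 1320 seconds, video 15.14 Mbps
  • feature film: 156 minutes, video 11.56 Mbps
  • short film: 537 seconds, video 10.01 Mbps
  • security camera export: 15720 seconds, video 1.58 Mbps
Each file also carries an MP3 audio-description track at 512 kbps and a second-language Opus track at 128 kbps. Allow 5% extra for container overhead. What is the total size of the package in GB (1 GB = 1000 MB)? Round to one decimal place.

Audio total: 512 + 128 = 640 kbps = 0.640 Mbps.
concert recording: 19.240 Mbps × 8940 s × 1.05 = 180605.9 Mb
dashcam clip: 15.780 Mbps × 1320 s × 1.05 = 21871.1 Mb
feature film: 12.200 Mbps × 9360 s × 1.05 = 119901.6 Mb
short film: 10.650 Mbps × 537 s × 1.05 = 6005.0 Mb
security camera export: 2.220 Mbps × 15720 s × 1.05 = 36643.3 Mb
Total: 365026.9 Mb = 45628.4 MB.
= 45.63 GB.

45.6 GB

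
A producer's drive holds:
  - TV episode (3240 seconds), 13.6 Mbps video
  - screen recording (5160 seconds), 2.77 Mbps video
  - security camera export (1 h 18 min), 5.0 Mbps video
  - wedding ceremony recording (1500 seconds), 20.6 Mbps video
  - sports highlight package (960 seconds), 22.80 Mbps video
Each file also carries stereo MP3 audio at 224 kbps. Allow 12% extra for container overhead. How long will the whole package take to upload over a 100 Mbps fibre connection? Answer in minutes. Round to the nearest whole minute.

Audio: 224 kbps = 0.224 Mbps.
TV episode: 13.824 Mbps × 3240 s × 1.12 = 50164.5 Mb
screen recording: 2.994 Mbps × 5160 s × 1.12 = 17302.9 Mb
security camera export: 5.224 Mbps × 4680 s × 1.12 = 27382.1 Mb
wedding ceremony recording: 20.824 Mbps × 1500 s × 1.12 = 34984.3 Mb
sports highlight package: 23.024 Mbps × 960 s × 1.12 = 24755.4 Mb
Total: 154589.3 Mb = 19323.7 MB.
At 100 Mbps: 154589.3 / 100 = 1546 s ≈ 25.8 minutes.

26 minutes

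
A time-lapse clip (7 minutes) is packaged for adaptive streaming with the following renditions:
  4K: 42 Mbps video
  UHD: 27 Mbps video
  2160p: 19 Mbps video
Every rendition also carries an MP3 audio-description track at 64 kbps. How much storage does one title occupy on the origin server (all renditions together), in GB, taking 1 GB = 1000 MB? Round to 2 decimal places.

4.63 GB

7 min = 420 s
Audio: 64 kbps = 0.064 Mbps.
Sum of rendition bitrates: (42+0.064) + (27+0.064) + (19+0.064) = 88.192 Mbps.
× 420 s = 37,041 Mb = 4,630 MB = 4.630 GB.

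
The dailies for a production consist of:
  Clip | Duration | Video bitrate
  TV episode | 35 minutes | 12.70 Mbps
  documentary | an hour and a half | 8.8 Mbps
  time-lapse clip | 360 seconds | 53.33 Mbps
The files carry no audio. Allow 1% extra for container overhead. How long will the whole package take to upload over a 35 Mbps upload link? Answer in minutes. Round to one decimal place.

44.9 minutes

TV episode: 12.700 Mbps × 2100 s × 1.01 = 26936.7 Mb
documentary: 8.800 Mbps × 5400 s × 1.01 = 47995.2 Mb
time-lapse clip: 53.330 Mbps × 360 s × 1.01 = 19390.8 Mb
Total: 94322.7 Mb = 11790.3 MB.
At 35 Mbps: 94322.7 / 35 = 2695 s ≈ 44.9 minutes.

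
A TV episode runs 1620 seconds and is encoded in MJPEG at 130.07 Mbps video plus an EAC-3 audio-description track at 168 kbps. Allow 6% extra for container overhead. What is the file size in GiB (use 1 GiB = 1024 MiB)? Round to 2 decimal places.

Audio: 168 kbps = 0.168 Mbps.
Total bitrate: 130.07 + 0.168 = 130.238 Mbps.
Stream data: 130.238 Mbps × 1620 s = 210985.6 Mb.
With 6% container overhead: ×1.06.
223,645 Mb = 27,955,586,700 bytes ÷ 1,073,741,824 = 26.04 GiB.

26.04 GiB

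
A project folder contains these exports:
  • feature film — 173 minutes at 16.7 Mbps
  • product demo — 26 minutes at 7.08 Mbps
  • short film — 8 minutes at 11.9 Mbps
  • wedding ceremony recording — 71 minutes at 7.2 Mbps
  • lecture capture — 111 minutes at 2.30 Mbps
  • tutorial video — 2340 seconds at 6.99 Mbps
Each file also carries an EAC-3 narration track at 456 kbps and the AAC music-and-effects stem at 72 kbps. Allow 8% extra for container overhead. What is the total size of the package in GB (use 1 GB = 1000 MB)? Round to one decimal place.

Audio total: 456 + 72 = 528 kbps = 0.528 Mbps.
feature film: 17.228 Mbps × 10380 s × 1.08 = 193132.8 Mb
product demo: 7.608 Mbps × 1560 s × 1.08 = 12818.0 Mb
short film: 12.428 Mbps × 480 s × 1.08 = 6442.7 Mb
wedding ceremony recording: 7.728 Mbps × 4260 s × 1.08 = 35555.0 Mb
lecture capture: 2.828 Mbps × 6660 s × 1.08 = 20341.2 Mb
tutorial video: 7.518 Mbps × 2340 s × 1.08 = 18999.5 Mb
Total: 287289.1 Mb = 35911.1 MB.
= 35.91 GB.

35.9 GB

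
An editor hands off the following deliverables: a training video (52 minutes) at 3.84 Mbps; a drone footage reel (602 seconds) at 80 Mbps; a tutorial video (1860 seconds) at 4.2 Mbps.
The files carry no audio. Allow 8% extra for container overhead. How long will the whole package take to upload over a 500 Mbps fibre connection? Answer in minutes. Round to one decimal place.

training video: 3.840 Mbps × 3120 s × 1.08 = 12939.3 Mb
drone footage reel: 80.000 Mbps × 602 s × 1.08 = 52012.8 Mb
tutorial video: 4.200 Mbps × 1860 s × 1.08 = 8437.0 Mb
Total: 73389.0 Mb = 9173.6 MB.
At 500 Mbps: 73389.0 / 500 = 147 s ≈ 2.45 minutes.

2.4 minutes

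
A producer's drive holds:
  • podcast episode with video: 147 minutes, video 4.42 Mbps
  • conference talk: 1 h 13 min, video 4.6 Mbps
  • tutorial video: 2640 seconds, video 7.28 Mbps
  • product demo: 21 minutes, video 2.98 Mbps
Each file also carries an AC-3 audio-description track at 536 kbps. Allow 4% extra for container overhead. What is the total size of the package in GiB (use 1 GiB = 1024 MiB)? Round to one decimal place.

11.1 GiB

Audio: 536 kbps = 0.536 Mbps.
podcast episode with video: 4.956 Mbps × 8820 s × 1.04 = 45460.4 Mb
conference talk: 5.136 Mbps × 4380 s × 1.04 = 23395.5 Mb
tutorial video: 7.816 Mbps × 2640 s × 1.04 = 21459.6 Mb
product demo: 3.516 Mbps × 1260 s × 1.04 = 4607.4 Mb
Total: 94922.9 Mb = 11865.4 MB.
= 11.05 GiB.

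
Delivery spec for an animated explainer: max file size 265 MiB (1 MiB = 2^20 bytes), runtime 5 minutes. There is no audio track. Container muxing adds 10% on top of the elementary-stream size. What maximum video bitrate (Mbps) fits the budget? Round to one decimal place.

6.7 Mbps

Budget: 265 MiB = 2223.0 Mb.
Stream payload after overhead: 2223.0 / 1.10 = 2020.9 Mb.
5 min = 300 s
Total bitrate budget: 2020.9 Mb / 300 s = 6.736 Mbps.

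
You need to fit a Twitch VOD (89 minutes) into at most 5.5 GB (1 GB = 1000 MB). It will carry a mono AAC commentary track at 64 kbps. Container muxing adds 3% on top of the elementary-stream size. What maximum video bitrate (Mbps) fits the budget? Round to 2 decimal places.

7.94 Mbps

Budget: 5.5 GB = 44000.0 Mb.
Stream payload after overhead: 44000.0 / 1.03 = 42718.4 Mb.
89 min = 5340 s
Total bitrate budget: 42718.4 Mb / 5340 s = 8.000 Mbps.
Audio: 64 kbps = 0.064 Mbps.
Video: 8.000 − 0.064 = 7.936 Mbps.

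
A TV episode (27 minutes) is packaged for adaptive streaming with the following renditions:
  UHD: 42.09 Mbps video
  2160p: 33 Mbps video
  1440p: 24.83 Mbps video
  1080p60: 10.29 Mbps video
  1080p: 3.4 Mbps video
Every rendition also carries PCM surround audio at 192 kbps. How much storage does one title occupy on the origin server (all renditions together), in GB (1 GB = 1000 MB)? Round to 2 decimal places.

27 min = 1620 s
Audio: 192 kbps = 0.192 Mbps.
Sum of rendition bitrates: (42.09+0.192) + (33+0.192) + (24.83+0.192) + (10.29+0.192) + (3.4+0.192) = 114.570 Mbps.
× 1620 s = 185,603 Mb = 23,200 MB = 23.20 GB.

23.20 GB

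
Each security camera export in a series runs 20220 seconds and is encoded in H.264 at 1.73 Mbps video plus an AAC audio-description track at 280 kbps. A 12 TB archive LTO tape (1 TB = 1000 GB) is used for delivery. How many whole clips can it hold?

2362

Audio: 280 kbps = 0.280 Mbps.
Total bitrate: 2.010 Mbps.
Per item: 2.010 Mbps × 20220 s = 40,642 Mb = 5,080 MB.
Capacity: 12 TB = 96,000,000 Mb; 2362.08 items → 2362 complete.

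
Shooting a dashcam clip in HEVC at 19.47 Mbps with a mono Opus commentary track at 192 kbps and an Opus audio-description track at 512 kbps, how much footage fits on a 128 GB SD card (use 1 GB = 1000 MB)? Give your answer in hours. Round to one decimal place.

14.1 hours

Audio total: 192 + 512 = 704 kbps = 0.704 Mbps.
Total bitrate: 19.47 + 0.704 = 20.174 Mbps.
Capacity: 128 GB = 1,024,000 Mb.
Recording time: 1,024,000 / 20.174 = 50,758 s ≈ 14.1 hours.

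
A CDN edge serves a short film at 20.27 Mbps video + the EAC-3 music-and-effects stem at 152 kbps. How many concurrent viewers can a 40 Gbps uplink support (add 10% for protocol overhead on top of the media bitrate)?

Audio: 152 kbps = 0.152 Mbps.
Per-viewer media rate: 20.422 Mbps.
On the wire with 10% overhead: 22.464 Mbps.
40 Gbps = 40,000 Mbps; 40,000 / 22.464 = 1780.61 → 1780 viewers.

1780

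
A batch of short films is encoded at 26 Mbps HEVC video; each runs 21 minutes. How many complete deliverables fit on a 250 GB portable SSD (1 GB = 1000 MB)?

21 min = 1260 s
Per item: 26.000 Mbps × 1260 s = 32,760 Mb = 4,095 MB.
Capacity: 250 GB = 2,000,000 Mb; 61.05 items → 61 complete.

61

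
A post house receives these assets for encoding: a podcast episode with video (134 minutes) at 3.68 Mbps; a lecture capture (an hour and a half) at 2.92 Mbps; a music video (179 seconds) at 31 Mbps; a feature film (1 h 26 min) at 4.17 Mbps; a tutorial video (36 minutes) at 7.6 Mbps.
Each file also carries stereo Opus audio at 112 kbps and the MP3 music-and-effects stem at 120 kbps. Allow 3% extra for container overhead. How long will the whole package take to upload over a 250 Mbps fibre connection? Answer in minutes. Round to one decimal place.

6.4 minutes

Audio total: 112 + 120 = 232 kbps = 0.232 Mbps.
podcast episode with video: 3.912 Mbps × 8040 s × 1.03 = 32396.1 Mb
lecture capture: 3.152 Mbps × 5400 s × 1.03 = 17531.4 Mb
music video: 31.232 Mbps × 179 s × 1.03 = 5758.2 Mb
feature film: 4.402 Mbps × 5160 s × 1.03 = 23395.7 Mb
tutorial video: 7.832 Mbps × 2160 s × 1.03 = 17424.6 Mb
Total: 96506.1 Mb = 12063.3 MB.
At 250 Mbps: 96506.1 / 250 = 386 s ≈ 6.43 minutes.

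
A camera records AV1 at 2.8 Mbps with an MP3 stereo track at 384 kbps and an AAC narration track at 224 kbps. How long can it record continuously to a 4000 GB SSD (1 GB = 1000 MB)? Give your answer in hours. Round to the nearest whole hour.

2608 hours

Audio total: 384 + 224 = 608 kbps = 0.608 Mbps.
Total bitrate: 2.8 + 0.608 = 3.408 Mbps.
Capacity: 4000 GB = 32,000,000 Mb.
Recording time: 32,000,000 / 3.408 = 9,389,671 s ≈ 2,608 hours.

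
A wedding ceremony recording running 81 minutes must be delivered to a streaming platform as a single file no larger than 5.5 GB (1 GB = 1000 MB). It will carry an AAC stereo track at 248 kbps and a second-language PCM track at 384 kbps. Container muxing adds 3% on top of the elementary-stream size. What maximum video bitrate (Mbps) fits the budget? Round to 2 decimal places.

8.16 Mbps

Budget: 5.5 GB = 44000.0 Mb.
Stream payload after overhead: 44000.0 / 1.03 = 42718.4 Mb.
81 min = 4860 s
Total bitrate budget: 42718.4 Mb / 4860 s = 8.790 Mbps.
Audio total: 248 + 384 = 632 kbps = 0.632 Mbps.
Video: 8.790 − 0.632 = 8.158 Mbps.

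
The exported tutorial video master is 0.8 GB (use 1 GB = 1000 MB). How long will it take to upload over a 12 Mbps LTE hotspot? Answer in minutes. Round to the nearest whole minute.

9 minutes

File: 0.8 GB = 6400.0 Mb.
At 12 Mbps: 6400.0 / 12 = 533.3 s ≈ 8.89 minutes.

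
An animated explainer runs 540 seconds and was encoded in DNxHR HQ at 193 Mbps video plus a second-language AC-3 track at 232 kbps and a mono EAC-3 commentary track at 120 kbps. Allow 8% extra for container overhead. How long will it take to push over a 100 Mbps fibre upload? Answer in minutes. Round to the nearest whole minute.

19 minutes

Audio total: 232 + 120 = 352 kbps = 0.352 Mbps.
Total bitrate: 193.352 Mbps.
File: 193.352 Mbps × 540 s = 104410.1 Mb.
With 8% container overhead: ×1.08. → 112762.9 Mb.
At 100 Mbps: 112762.9 / 100 = 1127.6 s ≈ 18.8 minutes.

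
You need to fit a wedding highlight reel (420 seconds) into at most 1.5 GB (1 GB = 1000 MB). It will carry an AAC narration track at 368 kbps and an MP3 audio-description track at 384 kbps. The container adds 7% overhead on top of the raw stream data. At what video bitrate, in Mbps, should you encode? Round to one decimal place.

Budget: 1.5 GB = 12000.0 Mb.
Stream payload after overhead: 12000.0 / 1.07 = 11215.0 Mb.
Total bitrate budget: 11215.0 Mb / 420 s = 26.702 Mbps.
Audio total: 368 + 384 = 752 kbps = 0.752 Mbps.
Video: 26.702 − 0.752 = 25.950 Mbps.

26.0 Mbps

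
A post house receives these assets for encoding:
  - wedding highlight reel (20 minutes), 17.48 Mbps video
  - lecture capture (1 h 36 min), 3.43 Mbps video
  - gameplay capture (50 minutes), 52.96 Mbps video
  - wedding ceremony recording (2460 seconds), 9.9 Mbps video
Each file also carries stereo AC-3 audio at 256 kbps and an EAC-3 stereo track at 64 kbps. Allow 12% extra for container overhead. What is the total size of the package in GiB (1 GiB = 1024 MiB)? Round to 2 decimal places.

Audio total: 256 + 64 = 320 kbps = 0.320 Mbps.
wedding highlight reel: 17.800 Mbps × 1200 s × 1.12 = 23923.2 Mb
lecture capture: 3.750 Mbps × 5760 s × 1.12 = 24192.0 Mb
gameplay capture: 53.280 Mbps × 3000 s × 1.12 = 179020.8 Mb
wedding ceremony recording: 10.220 Mbps × 2460 s × 1.12 = 28158.1 Mb
Total: 255294.1 Mb = 31911.8 MB.
= 29.72 GiB.

29.72 GiB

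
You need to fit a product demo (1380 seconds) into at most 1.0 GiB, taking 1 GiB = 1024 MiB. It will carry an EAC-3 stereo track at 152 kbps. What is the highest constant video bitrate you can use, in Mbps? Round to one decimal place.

6.1 Mbps

Budget: 1.0 GiB = 8589.9 Mb.
Total bitrate budget: 8589.9 Mb / 1380 s = 6.225 Mbps.
Audio: 152 kbps = 0.152 Mbps.
Video: 6.225 − 0.152 = 6.073 Mbps.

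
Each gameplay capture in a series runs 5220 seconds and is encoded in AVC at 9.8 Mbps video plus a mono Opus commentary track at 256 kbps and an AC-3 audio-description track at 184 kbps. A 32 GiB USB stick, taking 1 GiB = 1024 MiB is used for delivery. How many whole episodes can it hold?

5

Audio total: 256 + 184 = 440 kbps = 0.440 Mbps.
Total bitrate: 10.240 Mbps.
Per item: 10.240 Mbps × 5220 s = 53,453 Mb = 6,682 MB.
Capacity: 32 GiB = 274,878 Mb; 5.14 items → 5 complete.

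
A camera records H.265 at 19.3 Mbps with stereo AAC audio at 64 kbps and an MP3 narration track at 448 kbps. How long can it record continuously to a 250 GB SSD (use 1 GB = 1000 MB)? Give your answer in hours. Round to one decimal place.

Audio total: 64 + 448 = 512 kbps = 0.512 Mbps.
Total bitrate: 19.3 + 0.512 = 19.812 Mbps.
Capacity: 250 GB = 2,000,000 Mb.
Recording time: 2,000,000 / 19.812 = 100,949 s ≈ 28.0 hours.

28.0 hours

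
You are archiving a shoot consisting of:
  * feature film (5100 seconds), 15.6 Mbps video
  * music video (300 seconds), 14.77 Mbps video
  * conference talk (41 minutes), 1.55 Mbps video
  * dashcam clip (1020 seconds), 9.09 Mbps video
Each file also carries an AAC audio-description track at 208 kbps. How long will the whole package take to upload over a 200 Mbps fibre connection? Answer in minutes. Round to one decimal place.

Audio: 208 kbps = 0.208 Mbps.
feature film: 15.808 Mbps × 5100 s = 80620.8 Mb
music video: 14.978 Mbps × 300 s = 4493.4 Mb
conference talk: 1.758 Mbps × 2460 s = 4324.7 Mb
dashcam clip: 9.298 Mbps × 1020 s = 9484.0 Mb
Total: 98922.8 Mb = 12365.4 MB.
At 200 Mbps: 98922.8 / 200 = 495 s ≈ 8.24 minutes.

8.2 minutes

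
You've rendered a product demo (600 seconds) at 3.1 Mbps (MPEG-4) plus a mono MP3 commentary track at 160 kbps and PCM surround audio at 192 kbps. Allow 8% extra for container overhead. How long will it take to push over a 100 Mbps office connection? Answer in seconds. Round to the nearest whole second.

Audio total: 160 + 192 = 352 kbps = 0.352 Mbps.
Total bitrate: 3.452 Mbps.
File: 3.452 Mbps × 600 s = 2071.2 Mb.
With 8% container overhead: ×1.08. → 2236.9 Mb.
At 100 Mbps: 2236.9 / 100 = 22.4 s ≈ 22.4 seconds.

22 seconds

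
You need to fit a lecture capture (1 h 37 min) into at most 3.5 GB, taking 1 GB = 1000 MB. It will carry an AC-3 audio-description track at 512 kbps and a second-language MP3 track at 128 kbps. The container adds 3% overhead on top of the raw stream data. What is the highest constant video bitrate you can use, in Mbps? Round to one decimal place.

Budget: 3.5 GB = 28000.0 Mb.
Stream payload after overhead: 28000.0 / 1.03 = 27184.5 Mb.
1 h 37 min = 97 min = 5820 s
Total bitrate budget: 27184.5 Mb / 5820 s = 4.671 Mbps.
Audio total: 512 + 128 = 640 kbps = 0.640 Mbps.
Video: 4.671 − 0.640 = 4.031 Mbps.

4.0 Mbps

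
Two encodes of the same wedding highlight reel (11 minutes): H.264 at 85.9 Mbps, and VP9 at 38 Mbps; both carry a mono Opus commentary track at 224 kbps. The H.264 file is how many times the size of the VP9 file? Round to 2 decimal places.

2.25

11 min = 660 s
Audio: 224 kbps = 0.224 Mbps.
H.264: 86.124 Mbps × 660 s = 56841.8 Mb = 7.105 GB.
VP9: 38.224 Mbps × 660 s = 25227.8 Mb = 3.153 GB.
Ratio: 7.105 / 3.153 = 2.253.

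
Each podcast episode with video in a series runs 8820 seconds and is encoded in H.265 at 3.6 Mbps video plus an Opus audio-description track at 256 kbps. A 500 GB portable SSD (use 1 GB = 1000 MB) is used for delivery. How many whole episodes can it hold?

Audio: 256 kbps = 0.256 Mbps.
Total bitrate: 3.856 Mbps.
Per item: 3.856 Mbps × 8820 s = 34,010 Mb = 4,251 MB.
Capacity: 500 GB = 4,000,000 Mb; 117.61 items → 117 complete.

117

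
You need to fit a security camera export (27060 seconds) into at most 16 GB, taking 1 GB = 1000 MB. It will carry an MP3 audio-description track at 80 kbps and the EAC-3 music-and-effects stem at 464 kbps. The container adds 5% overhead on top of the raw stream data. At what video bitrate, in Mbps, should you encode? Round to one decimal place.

4.0 Mbps

Budget: 16 GB = 128000.0 Mb.
Stream payload after overhead: 128000.0 / 1.05 = 121904.8 Mb.
Total bitrate budget: 121904.8 Mb / 27060 s = 4.505 Mbps.
Audio total: 80 + 464 = 544 kbps = 0.544 Mbps.
Video: 4.505 − 0.544 = 3.961 Mbps.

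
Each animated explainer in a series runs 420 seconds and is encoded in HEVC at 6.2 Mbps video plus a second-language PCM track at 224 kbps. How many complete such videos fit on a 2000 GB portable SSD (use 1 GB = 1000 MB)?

Audio: 224 kbps = 0.224 Mbps.
Total bitrate: 6.424 Mbps.
Per item: 6.424 Mbps × 420 s = 2,698 Mb = 337.3 MB.
Capacity: 2000 GB = 16,000,000 Mb; 5930.14 items → 5930 complete.

5930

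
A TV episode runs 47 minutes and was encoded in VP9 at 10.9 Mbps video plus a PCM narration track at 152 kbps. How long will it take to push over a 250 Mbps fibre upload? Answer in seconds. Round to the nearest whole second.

47 min = 2820 s
Audio: 152 kbps = 0.152 Mbps.
Total bitrate: 11.052 Mbps.
File: 11.052 Mbps × 2820 s = 31166.6 Mb.
At 250 Mbps: 31166.6 / 250 = 124.7 s ≈ 125 seconds.

125 seconds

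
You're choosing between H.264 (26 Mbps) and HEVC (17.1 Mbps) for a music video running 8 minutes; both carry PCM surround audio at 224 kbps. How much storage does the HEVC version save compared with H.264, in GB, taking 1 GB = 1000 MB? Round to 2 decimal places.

8 min = 480 s
Audio: 224 kbps = 0.224 Mbps.
H.264: 26.224 Mbps × 480 s = 12587.5 Mb = 1.573 GB.
HEVC: 17.324 Mbps × 480 s = 8315.5 Mb = 1.039 GB.
Saving: 1.573 − 1.039 = 0.534 GB.

0.53 GB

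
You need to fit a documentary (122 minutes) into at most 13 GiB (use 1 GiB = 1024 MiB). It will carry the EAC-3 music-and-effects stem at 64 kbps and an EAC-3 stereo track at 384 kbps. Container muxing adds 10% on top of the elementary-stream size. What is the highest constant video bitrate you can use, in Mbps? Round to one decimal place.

13.4 Mbps

Budget: 13 GiB = 111669.1 Mb.
Stream payload after overhead: 111669.1 / 1.10 = 101517.4 Mb.
122 min = 7320 s
Total bitrate budget: 101517.4 Mb / 7320 s = 13.868 Mbps.
Audio total: 64 + 384 = 448 kbps = 0.448 Mbps.
Video: 13.868 − 0.448 = 13.420 Mbps.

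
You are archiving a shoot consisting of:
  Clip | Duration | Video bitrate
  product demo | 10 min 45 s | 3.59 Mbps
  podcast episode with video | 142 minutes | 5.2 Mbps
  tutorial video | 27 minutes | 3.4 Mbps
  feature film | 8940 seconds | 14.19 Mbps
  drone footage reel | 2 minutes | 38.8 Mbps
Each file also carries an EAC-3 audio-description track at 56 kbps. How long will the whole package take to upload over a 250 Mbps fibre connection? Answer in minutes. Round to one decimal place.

Audio: 56 kbps = 0.056 Mbps.
product demo: 3.646 Mbps × 645 s = 2351.7 Mb
podcast episode with video: 5.256 Mbps × 8520 s = 44781.1 Mb
tutorial video: 3.456 Mbps × 1620 s = 5598.7 Mb
feature film: 14.246 Mbps × 8940 s = 127359.2 Mb
drone footage reel: 38.856 Mbps × 120 s = 4662.7 Mb
Total: 184753.5 Mb = 23094.2 MB.
At 250 Mbps: 184753.5 / 250 = 739 s ≈ 12.3 minutes.

12.3 minutes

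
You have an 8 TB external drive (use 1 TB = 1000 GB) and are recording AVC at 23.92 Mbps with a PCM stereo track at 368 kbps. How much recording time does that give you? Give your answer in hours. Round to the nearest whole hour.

Audio: 368 kbps = 0.368 Mbps.
Total bitrate: 23.92 + 0.368 = 24.288 Mbps.
Capacity: 8 TB = 64,000,000 Mb.
Recording time: 64,000,000 / 24.288 = 2,635,046 s ≈ 732 hours.

732 hours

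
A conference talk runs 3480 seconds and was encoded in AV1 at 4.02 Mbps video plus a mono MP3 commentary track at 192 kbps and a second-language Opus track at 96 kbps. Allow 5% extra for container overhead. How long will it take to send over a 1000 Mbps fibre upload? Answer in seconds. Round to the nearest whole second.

Audio total: 192 + 96 = 288 kbps = 0.288 Mbps.
Total bitrate: 4.308 Mbps.
File: 4.308 Mbps × 3480 s = 14991.8 Mb.
With 5% container overhead: ×1.05. → 15741.4 Mb.
At 1000 Mbps: 15741.4 / 1000 = 15.7 s ≈ 15.7 seconds.

16 seconds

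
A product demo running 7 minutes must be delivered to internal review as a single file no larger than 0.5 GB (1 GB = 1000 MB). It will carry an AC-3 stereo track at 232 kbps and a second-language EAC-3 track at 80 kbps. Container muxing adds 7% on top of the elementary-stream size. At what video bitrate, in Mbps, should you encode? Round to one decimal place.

8.6 Mbps

Budget: 0.5 GB = 4000.0 Mb.
Stream payload after overhead: 4000.0 / 1.07 = 3738.3 Mb.
7 min = 420 s
Total bitrate budget: 3738.3 Mb / 420 s = 8.901 Mbps.
Audio total: 232 + 80 = 312 kbps = 0.312 Mbps.
Video: 8.901 − 0.312 = 8.589 Mbps.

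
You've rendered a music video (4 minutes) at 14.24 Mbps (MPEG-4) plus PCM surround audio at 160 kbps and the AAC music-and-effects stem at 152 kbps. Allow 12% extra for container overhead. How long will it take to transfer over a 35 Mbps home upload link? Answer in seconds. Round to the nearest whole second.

4 min = 240 s
Audio total: 160 + 152 = 312 kbps = 0.312 Mbps.
Total bitrate: 14.552 Mbps.
File: 14.552 Mbps × 240 s = 3492.5 Mb.
With 12% container overhead: ×1.12. → 3911.6 Mb.
At 35 Mbps: 3911.6 / 35 = 111.8 s ≈ 112 seconds.

112 seconds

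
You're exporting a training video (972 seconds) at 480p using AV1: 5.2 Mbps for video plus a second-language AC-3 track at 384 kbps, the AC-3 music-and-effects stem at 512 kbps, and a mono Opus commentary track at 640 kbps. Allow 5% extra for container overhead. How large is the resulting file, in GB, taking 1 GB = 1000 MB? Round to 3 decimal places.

0.859 GB

Audio total: 384 + 512 + 640 = 1536 kbps = 1.536 Mbps.
Total bitrate: 5.2 + 1.536 = 6.736 Mbps.
Stream data: 6.736 Mbps × 972 s = 6547.4 Mb.
With 5% container overhead: ×1.05.
6,875 Mb ÷ 8 = 859.3 MB → 0.8593 GB.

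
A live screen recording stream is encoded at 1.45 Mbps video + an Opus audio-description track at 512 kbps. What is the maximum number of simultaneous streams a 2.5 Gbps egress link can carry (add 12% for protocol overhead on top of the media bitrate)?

Audio: 512 kbps = 0.512 Mbps.
Per-viewer media rate: 1.962 Mbps.
On the wire with 12% overhead: 2.197 Mbps.
2.5 Gbps = 2,500 Mbps; 2,500 / 2.197 = 1137.69 → 1137 viewers.

1137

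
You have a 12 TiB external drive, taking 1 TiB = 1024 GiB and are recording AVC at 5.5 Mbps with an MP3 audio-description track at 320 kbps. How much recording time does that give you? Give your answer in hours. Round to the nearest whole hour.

5038 hours

Audio: 320 kbps = 0.320 Mbps.
Total bitrate: 5.5 + 0.320 = 5.820 Mbps.
Capacity: 12 TiB = 105,553,116 Mb.
Recording time: 105,553,116 / 5.820 = 18,136,274 s ≈ 5,038 hours.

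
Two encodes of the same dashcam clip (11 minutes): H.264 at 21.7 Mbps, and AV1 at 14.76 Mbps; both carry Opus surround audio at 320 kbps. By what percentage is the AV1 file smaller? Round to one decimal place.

11 min = 660 s
Audio: 320 kbps = 0.320 Mbps.
H.264: 22.020 Mbps × 660 s = 14533.2 Mb = 1.817 GB.
AV1: 15.080 Mbps × 660 s = 9952.8 Mb = 1.244 GB.
Reduction: (1 − 1.244/1.817) × 100 = 31.52%.

31.5%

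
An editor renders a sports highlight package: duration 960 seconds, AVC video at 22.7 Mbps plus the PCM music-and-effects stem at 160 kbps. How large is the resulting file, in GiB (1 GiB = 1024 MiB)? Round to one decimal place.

2.6 GiB

Audio: 160 kbps = 0.160 Mbps.
Total bitrate: 22.7 + 0.160 = 22.860 Mbps.
Stream data: 22.860 Mbps × 960 s = 21945.6 Mb.
21,946 Mb = 2,743,200,000 bytes ÷ 1,073,741,824 = 2.555 GiB.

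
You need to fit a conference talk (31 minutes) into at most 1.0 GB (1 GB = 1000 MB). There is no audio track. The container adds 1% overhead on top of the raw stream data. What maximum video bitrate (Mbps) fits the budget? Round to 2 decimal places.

Budget: 1.0 GB = 8000.0 Mb.
Stream payload after overhead: 8000.0 / 1.01 = 7920.8 Mb.
31 min = 1860 s
Total bitrate budget: 7920.8 Mb / 1860 s = 4.258 Mbps.

4.26 Mbps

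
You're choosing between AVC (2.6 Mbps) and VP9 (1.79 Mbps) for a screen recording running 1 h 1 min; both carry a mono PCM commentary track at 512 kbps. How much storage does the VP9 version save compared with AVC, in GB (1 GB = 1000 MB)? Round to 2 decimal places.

0.37 GB

1 h 1 min = 61 min = 3660 s
Audio: 512 kbps = 0.512 Mbps.
AVC: 3.112 Mbps × 3660 s = 11389.9 Mb = 1.424 GB.
VP9: 2.302 Mbps × 3660 s = 8425.3 Mb = 1.053 GB.
Saving: 1.424 − 1.053 = 0.371 GB.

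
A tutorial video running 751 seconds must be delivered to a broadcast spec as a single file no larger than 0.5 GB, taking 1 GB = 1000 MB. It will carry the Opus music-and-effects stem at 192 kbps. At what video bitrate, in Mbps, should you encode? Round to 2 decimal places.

5.13 Mbps

Budget: 0.5 GB = 4000.0 Mb.
Total bitrate budget: 4000.0 Mb / 751 s = 5.326 Mbps.
Audio: 192 kbps = 0.192 Mbps.
Video: 5.326 − 0.192 = 5.134 Mbps.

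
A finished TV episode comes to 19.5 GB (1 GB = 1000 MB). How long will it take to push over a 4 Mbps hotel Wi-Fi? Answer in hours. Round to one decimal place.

10.8 hours

File: 19.5 GB = 156000.0 Mb.
At 4 Mbps: 156000.0 / 4 = 39000.0 s ≈ 10.8 hours.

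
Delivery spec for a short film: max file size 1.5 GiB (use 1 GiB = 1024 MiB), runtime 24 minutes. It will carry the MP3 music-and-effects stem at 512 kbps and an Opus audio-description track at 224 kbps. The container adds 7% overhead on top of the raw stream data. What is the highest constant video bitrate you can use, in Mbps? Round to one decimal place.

Budget: 1.5 GiB = 12884.9 Mb.
Stream payload after overhead: 12884.9 / 1.07 = 12042.0 Mb.
24 min = 1440 s
Total bitrate budget: 12042.0 Mb / 1440 s = 8.362 Mbps.
Audio total: 512 + 224 = 736 kbps = 0.736 Mbps.
Video: 8.362 − 0.736 = 7.626 Mbps.

7.6 Mbps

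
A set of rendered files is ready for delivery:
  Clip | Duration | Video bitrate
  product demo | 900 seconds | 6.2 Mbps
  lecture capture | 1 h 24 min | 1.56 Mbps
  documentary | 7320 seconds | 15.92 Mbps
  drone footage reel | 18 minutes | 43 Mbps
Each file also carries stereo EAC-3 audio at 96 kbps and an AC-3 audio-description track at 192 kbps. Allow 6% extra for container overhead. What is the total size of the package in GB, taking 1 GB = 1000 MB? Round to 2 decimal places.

23.92 GB

Audio total: 96 + 192 = 288 kbps = 0.288 Mbps.
product demo: 6.488 Mbps × 900 s × 1.06 = 6189.6 Mb
lecture capture: 1.848 Mbps × 5040 s × 1.06 = 9872.8 Mb
documentary: 16.208 Mbps × 7320 s × 1.06 = 125761.1 Mb
drone footage reel: 43.288 Mbps × 1080 s × 1.06 = 49556.1 Mb
Total: 191379.5 Mb = 23922.4 MB.
= 23.92 GB.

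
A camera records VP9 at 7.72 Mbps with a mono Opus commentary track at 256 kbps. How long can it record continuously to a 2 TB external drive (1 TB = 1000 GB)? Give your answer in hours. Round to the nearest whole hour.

557 hours

Audio: 256 kbps = 0.256 Mbps.
Total bitrate: 7.72 + 0.256 = 7.976 Mbps.
Capacity: 2 TB = 16,000,000 Mb.
Recording time: 16,000,000 / 7.976 = 2,006,018 s ≈ 557 hours.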